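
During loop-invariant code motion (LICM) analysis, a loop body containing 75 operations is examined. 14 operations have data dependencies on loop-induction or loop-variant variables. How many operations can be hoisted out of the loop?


Invariant candidates = total - loop-dependent
= 75 - 14 = 61

61


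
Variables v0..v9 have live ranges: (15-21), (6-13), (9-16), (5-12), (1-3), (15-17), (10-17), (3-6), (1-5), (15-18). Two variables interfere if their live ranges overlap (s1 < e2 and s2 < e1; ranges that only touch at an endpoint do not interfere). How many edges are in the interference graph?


Check all pairs for overlapping intervals.
Two intervals (s1,e1) and (s2,e2) overlap if s1 < e2 and s2 < e1.
v0 (15-21) vs v1..v9: overlaps v2, v5, v6, v9 -> 4
v1 (6-13) vs v2..v9: overlaps v2, v3, v6 -> 3
v2 (9-16) vs v3..v9: overlaps v3, v5, v6, v9 -> 4
v3 (5-12) vs v4..v9: overlaps v6, v7 -> 2
v4 (1-3) vs v5..v9: overlaps v8 -> 1
v5 (15-17) vs v6..v9: overlaps v6, v9 -> 2
v6 (10-17) vs v7..v9: overlaps v9 -> 1
v7 (3-6) vs v8..v9: overlaps v8 -> 1
v8 (1-5) vs v9: overlaps none -> 0
Total overlapping pairs = 4 + 3 + 4 + 2 + 1 + 2 + 1 + 1 + 0 = 18

18


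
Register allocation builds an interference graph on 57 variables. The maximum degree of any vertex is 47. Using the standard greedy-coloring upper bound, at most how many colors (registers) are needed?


Greedy coloring never needs more than (max_degree + 1) colors: when coloring a vertex, at most max_degree neighbors are already colored.
Upper bound = 47 + 1 = 48

48


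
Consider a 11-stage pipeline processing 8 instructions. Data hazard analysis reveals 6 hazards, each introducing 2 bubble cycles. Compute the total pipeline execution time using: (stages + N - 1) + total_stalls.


Base cycles = 11 + 8 - 1 = 18
Total stalls = 6 * 2 = 12
Total = 18 + 12 = 30

30


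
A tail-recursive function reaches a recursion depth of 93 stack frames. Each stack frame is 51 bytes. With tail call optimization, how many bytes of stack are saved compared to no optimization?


Without TCO: 93 * 51 = 4743 bytes
With TCO: reuse 1 frame = 51 bytes
Savings = 4743 - 51 = 4692

4692


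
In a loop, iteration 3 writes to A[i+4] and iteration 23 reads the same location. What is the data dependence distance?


Distance = read iteration - write iteration
= 23 - 3 = 20

20


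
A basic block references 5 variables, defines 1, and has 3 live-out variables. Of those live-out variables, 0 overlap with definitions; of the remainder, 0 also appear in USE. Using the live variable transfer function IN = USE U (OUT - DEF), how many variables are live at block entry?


OUT - DEF: 3 - 0 = 3
|IN| = |USE| + |OUT - DEF| - |USE ∩ (OUT - DEF)| = 5 + 3 - 0 = 8

8


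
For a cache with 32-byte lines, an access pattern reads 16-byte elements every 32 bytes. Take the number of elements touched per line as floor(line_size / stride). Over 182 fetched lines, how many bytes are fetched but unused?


Elements per line = floor(32 / 32) = 1
Bytes used per line = 1 * 16 = 16
Wasted per line = 32 - 16 = 16
Total wasted = 16 * 182 = 2912

2912


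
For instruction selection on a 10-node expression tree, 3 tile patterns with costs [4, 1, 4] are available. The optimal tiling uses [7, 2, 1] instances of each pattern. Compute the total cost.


Total cost = sum(count_i * cost_i)
= 7*4 + 2*1 + 1*4
= 34

34


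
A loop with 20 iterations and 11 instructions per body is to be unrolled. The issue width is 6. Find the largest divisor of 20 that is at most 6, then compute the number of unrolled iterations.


Largest divisor of 20 <= 6 is 5
New iterations = 20 / 5 = 4

4


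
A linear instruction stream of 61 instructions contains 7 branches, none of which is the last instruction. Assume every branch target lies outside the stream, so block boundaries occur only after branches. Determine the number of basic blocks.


With no in-sequence branch targets, the leaders are the first instruction plus the instruction after each branch.
Number of basic blocks = branches + 1
= 7 + 1 = 8

8


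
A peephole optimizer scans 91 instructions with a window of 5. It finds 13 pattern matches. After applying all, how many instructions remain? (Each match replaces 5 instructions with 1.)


Each match removes 4 instructions.
Total removed = 13 * 4 = 52
Remaining = 91 - 52 = 39

39


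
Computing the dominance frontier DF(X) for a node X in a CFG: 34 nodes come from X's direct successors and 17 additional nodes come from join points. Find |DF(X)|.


DF(X) = direct successor contributions + join point contributions
= 34 + 17 = 51

51


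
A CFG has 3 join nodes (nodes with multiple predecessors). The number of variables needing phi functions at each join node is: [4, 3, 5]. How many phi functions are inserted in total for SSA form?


Total phi functions = sum of phi functions at each join node
= 4 + 3 + 5 = 12

12


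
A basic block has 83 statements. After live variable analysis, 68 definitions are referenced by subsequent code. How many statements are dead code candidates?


Dead code = total statements - live definitions
= 83 - 68 = 15

15


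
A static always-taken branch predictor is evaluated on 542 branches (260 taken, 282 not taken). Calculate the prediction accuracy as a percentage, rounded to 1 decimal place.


Predictor: always-taken
Correct predictions = 260
Accuracy = 260 / 542 * 100 = 48.0%

48.0


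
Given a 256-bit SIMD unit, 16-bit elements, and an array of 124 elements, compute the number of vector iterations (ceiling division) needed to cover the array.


Width = 256 / 16 = 16 elements per vector op
Iterations = ceil(124 / 16) = 8

8


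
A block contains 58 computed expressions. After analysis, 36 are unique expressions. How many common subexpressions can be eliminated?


CSE count = total expressions - unique expressions
= 58 - 36 = 22

22


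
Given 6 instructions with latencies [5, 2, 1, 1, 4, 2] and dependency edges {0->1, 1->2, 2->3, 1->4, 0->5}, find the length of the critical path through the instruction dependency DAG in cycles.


Compute longest path through dependency graph: dist(Ik) = max over predecessors of dist + latency(Ik).
dist(I0) = latency 5 = 5
dist(I1) = dist(I0) + 2 = 5 + 2 = 7
dist(I2) = dist(I1) + 1 = 7 + 1 = 8
dist(I3) = dist(I2) + 1 = 8 + 1 = 9
dist(I4) = dist(I1) + 4 = 7 + 4 = 11
dist(I5) = dist(I0) + 2 = 5 + 2 = 7
Critical path = max dist = 11

11


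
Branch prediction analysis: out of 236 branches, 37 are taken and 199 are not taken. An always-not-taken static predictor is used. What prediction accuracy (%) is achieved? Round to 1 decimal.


Predictor: always-not-taken
Correct predictions = 199
Accuracy = 199 / 236 * 100 = 84.3%

84.3


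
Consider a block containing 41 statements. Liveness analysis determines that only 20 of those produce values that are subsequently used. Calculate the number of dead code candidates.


Dead code = total statements - live definitions
= 41 - 20 = 21

21


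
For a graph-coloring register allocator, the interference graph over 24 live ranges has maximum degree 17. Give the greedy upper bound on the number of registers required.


Greedy coloring never needs more than (max_degree + 1) colors: when coloring a vertex, at most max_degree neighbors are already colored.
Upper bound = 17 + 1 = 18

18


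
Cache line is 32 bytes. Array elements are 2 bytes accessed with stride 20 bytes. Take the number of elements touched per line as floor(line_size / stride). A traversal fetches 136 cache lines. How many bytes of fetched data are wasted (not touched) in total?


Elements per line = floor(32 / 20) = 1
Bytes used per line = 1 * 2 = 2
Wasted per line = 32 - 2 = 30
Total wasted = 30 * 136 = 4080

4080


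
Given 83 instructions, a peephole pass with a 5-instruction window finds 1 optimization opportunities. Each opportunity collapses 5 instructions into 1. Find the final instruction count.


Each match removes 4 instructions.
Total removed = 1 * 4 = 4
Remaining = 83 - 4 = 79

79


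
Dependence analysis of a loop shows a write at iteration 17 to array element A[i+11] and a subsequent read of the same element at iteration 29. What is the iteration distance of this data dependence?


Distance = read iteration - write iteration
= 29 - 17 = 12

12


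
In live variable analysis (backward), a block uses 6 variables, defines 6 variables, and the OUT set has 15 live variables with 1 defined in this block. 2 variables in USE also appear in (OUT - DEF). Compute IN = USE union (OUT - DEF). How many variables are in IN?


OUT - DEF: 15 - 1 = 14
|IN| = |USE| + |OUT - DEF| - |USE ∩ (OUT - DEF)| = 6 + 14 - 2 = 18

18


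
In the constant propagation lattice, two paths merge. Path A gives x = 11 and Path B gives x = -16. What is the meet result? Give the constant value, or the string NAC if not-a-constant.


Meet operation: if both paths give the same constant, result is that constant; if they differ, result is NAC (not-a-constant).
Path A: 11, Path B: -16 -> differ
Result: not-a-constant -> NAC

NAC


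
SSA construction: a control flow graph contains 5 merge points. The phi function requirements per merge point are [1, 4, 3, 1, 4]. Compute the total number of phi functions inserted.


Total phi functions = sum of phi functions at each join node
= 1 + 4 + 3 + 1 + 4 = 13

13


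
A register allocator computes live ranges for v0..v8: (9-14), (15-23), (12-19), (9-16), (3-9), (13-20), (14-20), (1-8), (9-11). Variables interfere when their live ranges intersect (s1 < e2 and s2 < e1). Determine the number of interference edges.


Check all pairs for overlapping intervals.
Two intervals (s1,e1) and (s2,e2) overlap if s1 < e2 and s2 < e1.
v0 (9-14) vs v1..v8: overlaps v2, v3, v5, v8 -> 4
v1 (15-23) vs v2..v8: overlaps v2, v3, v5, v6 -> 4
v2 (12-19) vs v3..v8: overlaps v3, v5, v6 -> 3
v3 (9-16) vs v4..v8: overlaps v5, v6, v8 -> 3
v4 (3-9) vs v5..v8: overlaps v7 -> 1
v5 (13-20) vs v6..v8: overlaps v6 -> 1
v6 (14-20) vs v7..v8: overlaps none -> 0
v7 (1-8) vs v8: overlaps none -> 0
Total overlapping pairs = 4 + 4 + 3 + 3 + 1 + 1 + 0 + 0 = 16

16


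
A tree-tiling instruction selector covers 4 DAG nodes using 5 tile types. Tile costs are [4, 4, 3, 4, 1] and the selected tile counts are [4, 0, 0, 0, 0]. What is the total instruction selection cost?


Total cost = sum(count_i * cost_i)
= 4*4 + 0*4 + 0*3 + 0*4 + 0*1
= 16

16


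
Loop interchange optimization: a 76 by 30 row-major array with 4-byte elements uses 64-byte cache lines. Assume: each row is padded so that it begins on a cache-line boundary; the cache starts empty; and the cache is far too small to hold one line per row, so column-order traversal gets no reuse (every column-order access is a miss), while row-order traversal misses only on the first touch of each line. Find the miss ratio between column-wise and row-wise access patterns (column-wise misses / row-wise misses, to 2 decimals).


Each row occupies 30 * 4 = 120 bytes and starts on a line boundary, so it spans ceil(120 / 64) = 2 cache lines.
Row-major traversal misses (one per line touched): 76 * ceil(30 * 4 / 64) = 152
Column-major traversal misses (no reuse, every access misses): 76 * 30 = 2280
Ratio = 2280 / 152 = 15.0

15.0


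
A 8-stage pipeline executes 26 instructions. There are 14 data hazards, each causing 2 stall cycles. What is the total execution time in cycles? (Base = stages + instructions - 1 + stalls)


Base cycles = 8 + 26 - 1 = 33
Total stalls = 14 * 2 = 28
Total = 33 + 28 = 61

61


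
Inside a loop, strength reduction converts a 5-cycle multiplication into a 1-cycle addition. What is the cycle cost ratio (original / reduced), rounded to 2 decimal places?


Ratio = mult_cost / add_cost = 5 / 1 = 5.0

5.0


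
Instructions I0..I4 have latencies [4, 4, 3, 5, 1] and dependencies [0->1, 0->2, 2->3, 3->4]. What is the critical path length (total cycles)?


Compute longest path through dependency graph: dist(Ik) = max over predecessors of dist + latency(Ik).
dist(I0) = latency 4 = 4
dist(I1) = dist(I0) + 4 = 4 + 4 = 8
dist(I2) = dist(I0) + 3 = 4 + 3 = 7
dist(I3) = dist(I2) + 5 = 7 + 5 = 12
dist(I4) = dist(I3) + 1 = 12 + 1 = 13
Critical path = max dist = 13

13


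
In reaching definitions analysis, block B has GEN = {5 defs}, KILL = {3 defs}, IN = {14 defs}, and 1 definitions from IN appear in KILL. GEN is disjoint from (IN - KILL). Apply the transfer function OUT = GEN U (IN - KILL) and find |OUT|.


IN - KILL: 14 - 1 = 13 surviving definitions
OUT = GEN + surviving = 5 + 13 = 18

18


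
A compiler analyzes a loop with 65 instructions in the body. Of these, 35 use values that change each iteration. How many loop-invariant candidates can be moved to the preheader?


Invariant candidates = total - loop-dependent
= 65 - 35 = 30

30


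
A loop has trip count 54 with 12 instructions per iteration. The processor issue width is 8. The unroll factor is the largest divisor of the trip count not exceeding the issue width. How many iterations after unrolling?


Largest divisor of 54 <= 8 is 6
New iterations = 54 / 6 = 9

9


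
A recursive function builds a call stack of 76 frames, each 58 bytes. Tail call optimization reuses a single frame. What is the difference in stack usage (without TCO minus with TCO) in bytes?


Without TCO: 76 * 58 = 4408 bytes
With TCO: reuse 1 frame = 58 bytes
Savings = 4408 - 58 = 4350

4350


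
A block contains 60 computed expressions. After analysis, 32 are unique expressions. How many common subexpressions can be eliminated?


CSE count = total expressions - unique expressions
= 60 - 32 = 28

28


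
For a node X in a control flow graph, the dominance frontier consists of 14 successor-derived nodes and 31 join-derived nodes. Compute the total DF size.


DF(X) = direct successor contributions + join point contributions
= 14 + 31 = 45

45


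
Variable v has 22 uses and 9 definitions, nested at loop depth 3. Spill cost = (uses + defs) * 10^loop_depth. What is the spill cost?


uses + defs = 22 + 9 = 31
10^3 = 1000
Spill cost = 31 * 1000 = 31000

31000


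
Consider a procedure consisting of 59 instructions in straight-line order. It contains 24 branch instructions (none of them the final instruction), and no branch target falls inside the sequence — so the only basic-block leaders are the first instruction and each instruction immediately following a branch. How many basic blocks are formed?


With no in-sequence branch targets, the leaders are the first instruction plus the instruction after each branch.
Number of basic blocks = branches + 1
= 24 + 1 = 25

25


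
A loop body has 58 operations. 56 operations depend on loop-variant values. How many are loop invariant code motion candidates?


Invariant candidates = total - loop-dependent
= 58 - 56 = 2

2


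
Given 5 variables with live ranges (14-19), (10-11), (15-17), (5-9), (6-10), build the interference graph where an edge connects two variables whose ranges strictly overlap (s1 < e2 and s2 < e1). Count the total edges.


Check all pairs for overlapping intervals.
Two intervals (s1,e1) and (s2,e2) overlap if s1 < e2 and s2 < e1.
v0 (14-19) vs v1..v4: overlaps v2 -> 1
v1 (10-11) vs v2..v4: overlaps none -> 0
v2 (15-17) vs v3..v4: overlaps none -> 0
v3 (5-9) vs v4: overlaps v4 -> 1
Total overlapping pairs = 1 + 0 + 0 + 1 = 2

2


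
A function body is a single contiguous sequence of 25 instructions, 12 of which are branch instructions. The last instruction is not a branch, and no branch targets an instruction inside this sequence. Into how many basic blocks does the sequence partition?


With no in-sequence branch targets, the leaders are the first instruction plus the instruction after each branch.
Number of basic blocks = branches + 1
= 12 + 1 = 13

13


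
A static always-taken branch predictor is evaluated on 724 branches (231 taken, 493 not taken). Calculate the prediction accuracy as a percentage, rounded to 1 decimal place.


Predictor: always-taken
Correct predictions = 231
Accuracy = 231 / 724 * 100 = 31.9%

31.9


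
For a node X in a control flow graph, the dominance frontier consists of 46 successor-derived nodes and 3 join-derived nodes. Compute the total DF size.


DF(X) = direct successor contributions + join point contributions
= 46 + 3 = 49

49


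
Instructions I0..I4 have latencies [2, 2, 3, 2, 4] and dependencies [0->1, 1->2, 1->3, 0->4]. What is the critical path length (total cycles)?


Compute longest path through dependency graph: dist(Ik) = max over predecessors of dist + latency(Ik).
dist(I0) = latency 2 = 2
dist(I1) = dist(I0) + 2 = 2 + 2 = 4
dist(I2) = dist(I1) + 3 = 4 + 3 = 7
dist(I3) = dist(I1) + 2 = 4 + 2 = 6
dist(I4) = dist(I0) + 4 = 2 + 4 = 6
Critical path = max dist = 7

7


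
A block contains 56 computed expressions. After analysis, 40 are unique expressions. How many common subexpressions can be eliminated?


CSE count = total expressions - unique expressions
= 56 - 40 = 16

16


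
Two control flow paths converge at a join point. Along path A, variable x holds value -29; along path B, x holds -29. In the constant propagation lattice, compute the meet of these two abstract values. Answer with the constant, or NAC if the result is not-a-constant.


Meet operation: if both paths give the same constant, result is that constant; if they differ, result is NAC (not-a-constant).
Path A: -29, Path B: -29 -> equal
Result: constant -> -29

-29


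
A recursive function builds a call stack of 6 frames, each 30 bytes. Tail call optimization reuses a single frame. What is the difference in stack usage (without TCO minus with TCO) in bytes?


Without TCO: 6 * 30 = 180 bytes
With TCO: reuse 1 frame = 30 bytes
Savings = 180 - 30 = 150

150


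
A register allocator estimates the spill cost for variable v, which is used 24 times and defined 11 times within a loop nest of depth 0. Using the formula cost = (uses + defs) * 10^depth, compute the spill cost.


uses + defs = 24 + 11 = 35
10^0 = 1
Spill cost = 35 * 1 = 35

35


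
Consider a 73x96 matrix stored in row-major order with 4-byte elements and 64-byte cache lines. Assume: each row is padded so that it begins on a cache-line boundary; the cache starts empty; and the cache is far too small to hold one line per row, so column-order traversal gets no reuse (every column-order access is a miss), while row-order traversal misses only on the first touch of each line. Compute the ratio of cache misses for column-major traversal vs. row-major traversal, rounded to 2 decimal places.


Each row occupies 96 * 4 = 384 bytes and starts on a line boundary, so it spans ceil(384 / 64) = 6 cache lines.
Row-major traversal misses (one per line touched): 73 * ceil(96 * 4 / 64) = 438
Column-major traversal misses (no reuse, every access misses): 73 * 96 = 7008
Ratio = 7008 / 438 = 16.0

16.0


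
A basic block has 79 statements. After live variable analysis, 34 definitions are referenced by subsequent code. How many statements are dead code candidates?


Dead code = total statements - live definitions
= 79 - 34 = 45

45


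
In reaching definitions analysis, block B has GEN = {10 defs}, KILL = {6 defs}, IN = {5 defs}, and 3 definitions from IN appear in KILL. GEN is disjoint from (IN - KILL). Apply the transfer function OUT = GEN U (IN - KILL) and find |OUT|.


IN - KILL: 5 - 3 = 2 surviving definitions
OUT = GEN + surviving = 10 + 2 = 12

12


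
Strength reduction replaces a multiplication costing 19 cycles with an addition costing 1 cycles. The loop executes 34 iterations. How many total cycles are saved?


Per-iteration saving = 19 - 1 = 18
Total saved = 34 * 18 = 612

612


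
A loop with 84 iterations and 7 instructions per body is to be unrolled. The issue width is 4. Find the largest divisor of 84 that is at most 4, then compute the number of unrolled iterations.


Largest divisor of 84 <= 4 is 4
New iterations = 84 / 4 = 21

21


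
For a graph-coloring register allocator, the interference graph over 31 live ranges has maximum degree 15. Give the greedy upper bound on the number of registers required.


Greedy coloring never needs more than (max_degree + 1) colors: when coloring a vertex, at most max_degree neighbors are already colored.
Upper bound = 15 + 1 = 16

16


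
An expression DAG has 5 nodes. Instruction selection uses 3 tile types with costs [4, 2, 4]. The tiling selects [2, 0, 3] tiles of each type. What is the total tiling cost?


Total cost = sum(count_i * cost_i)
= 2*4 + 0*2 + 3*4
= 20

20


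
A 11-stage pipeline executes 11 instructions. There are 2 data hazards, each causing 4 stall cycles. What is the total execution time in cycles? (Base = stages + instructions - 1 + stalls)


Base cycles = 11 + 11 - 1 = 21
Total stalls = 2 * 4 = 8
Total = 21 + 8 = 29

29


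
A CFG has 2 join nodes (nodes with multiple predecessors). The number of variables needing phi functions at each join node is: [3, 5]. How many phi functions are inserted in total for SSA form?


Total phi functions = sum of phi functions at each join node
= 3 + 5 = 8

8


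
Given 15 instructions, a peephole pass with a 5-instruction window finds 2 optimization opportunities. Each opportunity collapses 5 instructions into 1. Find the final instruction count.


Each match removes 4 instructions.
Total removed = 2 * 4 = 8
Remaining = 15 - 8 = 7

7


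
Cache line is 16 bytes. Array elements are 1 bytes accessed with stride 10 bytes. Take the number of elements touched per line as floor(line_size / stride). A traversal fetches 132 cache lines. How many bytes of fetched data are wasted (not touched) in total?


Elements per line = floor(16 / 10) = 1
Bytes used per line = 1 * 1 = 1
Wasted per line = 16 - 1 = 15
Total wasted = 15 * 132 = 1980

1980


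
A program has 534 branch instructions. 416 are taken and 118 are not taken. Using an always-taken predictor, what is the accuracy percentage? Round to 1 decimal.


Predictor: always-taken
Correct predictions = 416
Accuracy = 416 / 534 * 100 = 77.9%

77.9


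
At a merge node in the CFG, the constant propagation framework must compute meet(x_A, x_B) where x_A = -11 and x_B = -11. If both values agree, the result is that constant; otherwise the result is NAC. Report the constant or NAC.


Meet operation: if both paths give the same constant, result is that constant; if they differ, result is NAC (not-a-constant).
Path A: -11, Path B: -11 -> equal
Result: constant -> -11

-11


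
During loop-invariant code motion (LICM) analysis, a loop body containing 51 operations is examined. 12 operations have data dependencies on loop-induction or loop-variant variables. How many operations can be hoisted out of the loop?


Invariant candidates = total - loop-dependent
= 51 - 12 = 39

39


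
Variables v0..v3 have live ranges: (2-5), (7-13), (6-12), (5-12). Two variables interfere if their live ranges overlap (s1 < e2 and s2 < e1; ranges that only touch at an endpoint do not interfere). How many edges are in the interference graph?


Check all pairs for overlapping intervals.
Two intervals (s1,e1) and (s2,e2) overlap if s1 < e2 and s2 < e1.
v0 (2-5) vs v1..v3: overlaps none -> 0
v1 (7-13) vs v2..v3: overlaps v2, v3 -> 2
v2 (6-12) vs v3: overlaps v3 -> 1
Total overlapping pairs = 0 + 2 + 1 = 3

3


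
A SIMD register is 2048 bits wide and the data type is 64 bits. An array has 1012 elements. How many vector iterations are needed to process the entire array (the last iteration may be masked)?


Width = 2048 / 64 = 32 elements per vector op
Iterations = ceil(1012 / 32) = 32

32


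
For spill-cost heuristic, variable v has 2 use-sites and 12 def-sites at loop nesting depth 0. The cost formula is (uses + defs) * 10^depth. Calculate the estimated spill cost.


uses + defs = 2 + 12 = 14
10^0 = 1
Spill cost = 14 * 1 = 14

14


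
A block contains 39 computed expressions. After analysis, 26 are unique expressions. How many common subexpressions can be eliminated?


CSE count = total expressions - unique expressions
= 39 - 26 = 13

13


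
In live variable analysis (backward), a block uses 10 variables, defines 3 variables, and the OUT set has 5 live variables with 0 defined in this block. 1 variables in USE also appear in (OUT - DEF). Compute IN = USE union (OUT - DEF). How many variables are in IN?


OUT - DEF: 5 - 0 = 5
|IN| = |USE| + |OUT - DEF| - |USE ∩ (OUT - DEF)| = 10 + 5 - 1 = 14

14


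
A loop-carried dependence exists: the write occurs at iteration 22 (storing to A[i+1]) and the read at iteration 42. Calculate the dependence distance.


Distance = read iteration - write iteration
= 42 - 22 = 20

20


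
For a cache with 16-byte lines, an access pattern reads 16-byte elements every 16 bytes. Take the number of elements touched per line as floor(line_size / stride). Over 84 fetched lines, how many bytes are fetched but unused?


Elements per line = floor(16 / 16) = 1
Bytes used per line = 1 * 16 = 16
Wasted per line = 16 - 16 = 0
Total wasted = 0 * 84 = 0

0


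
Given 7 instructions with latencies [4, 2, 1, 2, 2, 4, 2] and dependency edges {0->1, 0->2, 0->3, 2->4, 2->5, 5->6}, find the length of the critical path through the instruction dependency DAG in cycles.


Compute longest path through dependency graph: dist(Ik) = max over predecessors of dist + latency(Ik).
dist(I0) = latency 4 = 4
dist(I1) = dist(I0) + 2 = 4 + 2 = 6
dist(I2) = dist(I0) + 1 = 4 + 1 = 5
dist(I3) = dist(I0) + 2 = 4 + 2 = 6
dist(I4) = dist(I2) + 2 = 5 + 2 = 7
dist(I5) = dist(I2) + 4 = 5 + 4 = 9
dist(I6) = dist(I5) + 2 = 9 + 2 = 11
Critical path = max dist = 11

11


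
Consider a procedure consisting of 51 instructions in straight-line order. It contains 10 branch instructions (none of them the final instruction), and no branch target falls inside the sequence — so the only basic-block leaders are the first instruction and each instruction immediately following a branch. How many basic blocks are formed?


With no in-sequence branch targets, the leaders are the first instruction plus the instruction after each branch.
Number of basic blocks = branches + 1
= 10 + 1 = 11

11


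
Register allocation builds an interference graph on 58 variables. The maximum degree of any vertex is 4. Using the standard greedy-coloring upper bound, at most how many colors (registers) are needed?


Greedy coloring never needs more than (max_degree + 1) colors: when coloring a vertex, at most max_degree neighbors are already colored.
Upper bound = 4 + 1 = 5

5


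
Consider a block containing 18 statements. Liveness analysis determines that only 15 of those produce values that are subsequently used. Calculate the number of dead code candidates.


Dead code = total statements - live definitions
= 18 - 15 = 3

3


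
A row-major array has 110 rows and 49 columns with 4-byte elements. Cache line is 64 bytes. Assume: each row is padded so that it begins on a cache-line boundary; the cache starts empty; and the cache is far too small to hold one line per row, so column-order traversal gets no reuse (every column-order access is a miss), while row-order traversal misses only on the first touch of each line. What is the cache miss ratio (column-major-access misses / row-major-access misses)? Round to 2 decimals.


Each row occupies 49 * 4 = 196 bytes and starts on a line boundary, so it spans ceil(196 / 64) = 4 cache lines.
Row-major traversal misses (one per line touched): 110 * ceil(49 * 4 / 64) = 440
Column-major traversal misses (no reuse, every access misses): 110 * 49 = 5390
Ratio = 5390 / 440 = 12.25

12.25


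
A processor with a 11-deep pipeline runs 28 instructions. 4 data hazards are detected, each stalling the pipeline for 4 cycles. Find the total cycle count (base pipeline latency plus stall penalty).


Base cycles = 11 + 28 - 1 = 38
Total stalls = 4 * 4 = 16
Total = 38 + 16 = 54

54


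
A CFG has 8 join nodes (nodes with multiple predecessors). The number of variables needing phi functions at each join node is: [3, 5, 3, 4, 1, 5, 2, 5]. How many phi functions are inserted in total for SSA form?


Total phi functions = sum of phi functions at each join node
= 3 + 5 + 3 + 4 + 1 + 5 + 2 + 5 = 28

28


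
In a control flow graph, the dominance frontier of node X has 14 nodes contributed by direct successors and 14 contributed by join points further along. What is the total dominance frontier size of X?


DF(X) = direct successor contributions + join point contributions
= 14 + 14 = 28

28


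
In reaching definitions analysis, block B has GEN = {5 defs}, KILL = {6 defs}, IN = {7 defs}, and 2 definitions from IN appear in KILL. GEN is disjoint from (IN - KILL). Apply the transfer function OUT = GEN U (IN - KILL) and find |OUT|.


IN - KILL: 7 - 2 = 5 surviving definitions
OUT = GEN + surviving = 5 + 5 = 10

10


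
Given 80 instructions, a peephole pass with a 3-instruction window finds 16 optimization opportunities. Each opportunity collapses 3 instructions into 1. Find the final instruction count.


Each match removes 2 instructions.
Total removed = 16 * 2 = 32
Remaining = 80 - 32 = 48

48


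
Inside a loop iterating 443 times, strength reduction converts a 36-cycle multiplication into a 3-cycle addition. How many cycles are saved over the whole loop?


Per-iteration saving = 36 - 3 = 33
Total saved = 443 * 33 = 14619

14619


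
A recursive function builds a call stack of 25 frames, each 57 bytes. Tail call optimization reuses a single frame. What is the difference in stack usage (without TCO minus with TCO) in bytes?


Without TCO: 25 * 57 = 1425 bytes
With TCO: reuse 1 frame = 57 bytes
Savings = 1425 - 57 = 1368

1368


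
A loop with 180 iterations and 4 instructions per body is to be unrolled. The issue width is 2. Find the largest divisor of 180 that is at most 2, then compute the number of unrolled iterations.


Largest divisor of 180 <= 2 is 2
New iterations = 180 / 2 = 90

90


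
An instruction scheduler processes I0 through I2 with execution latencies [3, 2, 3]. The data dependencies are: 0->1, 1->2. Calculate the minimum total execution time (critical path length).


Compute longest path through dependency graph: dist(Ik) = max over predecessors of dist + latency(Ik).
dist(I0) = latency 3 = 3
dist(I1) = dist(I0) + 2 = 3 + 2 = 5
dist(I2) = dist(I1) + 3 = 5 + 3 = 8
Critical path = max dist = 8

8


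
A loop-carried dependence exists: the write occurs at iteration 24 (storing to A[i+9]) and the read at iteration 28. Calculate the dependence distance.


Distance = read iteration - write iteration
= 28 - 24 = 4

4


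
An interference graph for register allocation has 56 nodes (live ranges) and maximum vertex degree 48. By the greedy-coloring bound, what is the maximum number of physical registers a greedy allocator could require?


Greedy coloring never needs more than (max_degree + 1) colors: when coloring a vertex, at most max_degree neighbors are already colored.
Upper bound = 48 + 1 = 49

49


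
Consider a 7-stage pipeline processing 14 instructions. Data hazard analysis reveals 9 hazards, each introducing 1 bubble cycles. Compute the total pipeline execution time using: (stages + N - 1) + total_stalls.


Base cycles = 7 + 14 - 1 = 20
Total stalls = 9 * 1 = 9
Total = 20 + 9 = 29

29


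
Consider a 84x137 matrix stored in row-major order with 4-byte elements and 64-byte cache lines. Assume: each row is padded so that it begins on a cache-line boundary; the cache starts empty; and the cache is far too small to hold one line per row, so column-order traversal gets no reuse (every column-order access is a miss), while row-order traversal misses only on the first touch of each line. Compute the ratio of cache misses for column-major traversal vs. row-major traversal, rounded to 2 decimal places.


Each row occupies 137 * 4 = 548 bytes and starts on a line boundary, so it spans ceil(548 / 64) = 9 cache lines.
Row-major traversal misses (one per line touched): 84 * ceil(137 * 4 / 64) = 756
Column-major traversal misses (no reuse, every access misses): 84 * 137 = 11508
Ratio = 11508 / 756 = 15.22

15.22


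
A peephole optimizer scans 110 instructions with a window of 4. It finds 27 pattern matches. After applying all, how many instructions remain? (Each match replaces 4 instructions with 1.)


Each match removes 3 instructions.
Total removed = 27 * 3 = 81
Remaining = 110 - 81 = 29

29


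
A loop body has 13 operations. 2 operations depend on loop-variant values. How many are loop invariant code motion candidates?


Invariant candidates = total - loop-dependent
= 13 - 2 = 11

11


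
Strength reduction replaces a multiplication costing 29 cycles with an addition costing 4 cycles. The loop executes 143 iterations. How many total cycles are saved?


Per-iteration saving = 29 - 4 = 25
Total saved = 143 * 25 = 3575

3575


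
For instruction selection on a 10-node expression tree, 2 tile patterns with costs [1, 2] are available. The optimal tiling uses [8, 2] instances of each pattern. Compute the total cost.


Total cost = sum(count_i * cost_i)
= 8*1 + 2*2
= 12

12


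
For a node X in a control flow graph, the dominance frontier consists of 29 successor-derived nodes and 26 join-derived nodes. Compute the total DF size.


DF(X) = direct successor contributions + join point contributions
= 29 + 26 = 55

55


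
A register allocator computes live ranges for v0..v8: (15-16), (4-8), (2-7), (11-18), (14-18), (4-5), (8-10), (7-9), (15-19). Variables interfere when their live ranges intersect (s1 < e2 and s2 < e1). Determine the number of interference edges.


Check all pairs for overlapping intervals.
Two intervals (s1,e1) and (s2,e2) overlap if s1 < e2 and s2 < e1.
v0 (15-16) vs v1..v8: overlaps v3, v4, v8 -> 3
v1 (4-8) vs v2..v8: overlaps v2, v5, v7 -> 3
v2 (2-7) vs v3..v8: overlaps v5 -> 1
v3 (11-18) vs v4..v8: overlaps v4, v8 -> 2
v4 (14-18) vs v5..v8: overlaps v8 -> 1
v5 (4-5) vs v6..v8: overlaps none -> 0
v6 (8-10) vs v7..v8: overlaps v7 -> 1
v7 (7-9) vs v8: overlaps none -> 0
Total overlapping pairs = 3 + 3 + 1 + 2 + 1 + 0 + 1 + 0 = 11

11


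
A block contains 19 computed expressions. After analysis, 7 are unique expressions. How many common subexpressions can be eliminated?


CSE count = total expressions - unique expressions
= 19 - 7 = 12

12


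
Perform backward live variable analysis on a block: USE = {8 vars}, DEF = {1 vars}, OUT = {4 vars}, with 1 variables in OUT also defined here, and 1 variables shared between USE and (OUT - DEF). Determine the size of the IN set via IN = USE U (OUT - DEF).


OUT - DEF: 4 - 1 = 3
|IN| = |USE| + |OUT - DEF| - |USE ∩ (OUT - DEF)| = 8 + 3 - 1 = 10

10


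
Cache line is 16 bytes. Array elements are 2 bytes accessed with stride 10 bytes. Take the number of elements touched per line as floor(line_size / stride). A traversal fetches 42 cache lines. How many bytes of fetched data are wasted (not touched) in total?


Elements per line = floor(16 / 10) = 1
Bytes used per line = 1 * 2 = 2
Wasted per line = 16 - 2 = 14
Total wasted = 14 * 42 = 588

588


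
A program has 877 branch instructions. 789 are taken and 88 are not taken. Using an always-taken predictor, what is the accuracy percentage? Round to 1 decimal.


Predictor: always-taken
Correct predictions = 789
Accuracy = 789 / 877 * 100 = 90.0%

90.0


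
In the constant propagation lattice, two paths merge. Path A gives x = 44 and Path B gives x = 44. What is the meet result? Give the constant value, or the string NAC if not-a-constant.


Meet operation: if both paths give the same constant, result is that constant; if they differ, result is NAC (not-a-constant).
Path A: 44, Path B: 44 -> equal
Result: constant -> 44

44


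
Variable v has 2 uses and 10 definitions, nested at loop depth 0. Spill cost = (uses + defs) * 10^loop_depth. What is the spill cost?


uses + defs = 2 + 10 = 12
10^0 = 1
Spill cost = 12 * 1 = 12

12


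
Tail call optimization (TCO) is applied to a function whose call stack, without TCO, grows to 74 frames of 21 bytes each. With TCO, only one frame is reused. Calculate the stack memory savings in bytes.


Without TCO: 74 * 21 = 1554 bytes
With TCO: reuse 1 frame = 21 bytes
Savings = 1554 - 21 = 1533

1533


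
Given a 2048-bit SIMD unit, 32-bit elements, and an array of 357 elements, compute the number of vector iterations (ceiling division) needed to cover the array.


Width = 2048 / 32 = 64 elements per vector op
Iterations = ceil(357 / 64) = 6

6


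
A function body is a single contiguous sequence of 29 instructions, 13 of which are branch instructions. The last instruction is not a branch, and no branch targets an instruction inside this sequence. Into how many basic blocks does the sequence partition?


With no in-sequence branch targets, the leaders are the first instruction plus the instruction after each branch.
Number of basic blocks = branches + 1
= 13 + 1 = 14

14


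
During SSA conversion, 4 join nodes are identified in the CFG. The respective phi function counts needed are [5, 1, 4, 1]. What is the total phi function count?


Total phi functions = sum of phi functions at each join node
= 5 + 1 + 4 + 1 = 11

11


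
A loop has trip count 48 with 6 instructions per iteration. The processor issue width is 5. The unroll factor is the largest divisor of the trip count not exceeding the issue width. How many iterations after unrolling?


Largest divisor of 48 <= 5 is 4
New iterations = 48 / 4 = 12

12


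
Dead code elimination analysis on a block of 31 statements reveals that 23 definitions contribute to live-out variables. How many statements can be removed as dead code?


Dead code = total statements - live definitions
= 31 - 23 = 8

8


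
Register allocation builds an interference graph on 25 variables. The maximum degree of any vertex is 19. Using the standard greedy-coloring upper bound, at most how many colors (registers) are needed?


Greedy coloring never needs more than (max_degree + 1) colors: when coloring a vertex, at most max_degree neighbors are already colored.
Upper bound = 19 + 1 = 20

20


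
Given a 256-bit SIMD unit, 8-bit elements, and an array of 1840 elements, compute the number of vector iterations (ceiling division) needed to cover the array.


Width = 256 / 8 = 32 elements per vector op
Iterations = ceil(1840 / 32) = 58

58


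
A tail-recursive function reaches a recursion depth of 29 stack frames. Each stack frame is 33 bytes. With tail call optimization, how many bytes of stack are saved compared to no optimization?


Without TCO: 29 * 33 = 957 bytes
With TCO: reuse 1 frame = 33 bytes
Savings = 957 - 33 = 924

924


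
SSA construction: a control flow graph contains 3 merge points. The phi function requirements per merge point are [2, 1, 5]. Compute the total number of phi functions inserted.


Total phi functions = sum of phi functions at each join node
= 2 + 1 + 5 = 8

8


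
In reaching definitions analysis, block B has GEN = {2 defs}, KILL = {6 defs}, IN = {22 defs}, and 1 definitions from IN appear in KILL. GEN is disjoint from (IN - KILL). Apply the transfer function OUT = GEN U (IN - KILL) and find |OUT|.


IN - KILL: 22 - 1 = 21 surviving definitions
OUT = GEN + surviving = 2 + 21 = 23

23


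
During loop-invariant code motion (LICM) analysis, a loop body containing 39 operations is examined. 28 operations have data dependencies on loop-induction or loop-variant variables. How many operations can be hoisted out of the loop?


Invariant candidates = total - loop-dependent
= 39 - 28 = 11

11


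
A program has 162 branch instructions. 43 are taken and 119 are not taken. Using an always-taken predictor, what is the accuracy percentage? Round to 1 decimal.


Predictor: always-taken
Correct predictions = 43
Accuracy = 43 / 162 * 100 = 26.5%

26.5
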